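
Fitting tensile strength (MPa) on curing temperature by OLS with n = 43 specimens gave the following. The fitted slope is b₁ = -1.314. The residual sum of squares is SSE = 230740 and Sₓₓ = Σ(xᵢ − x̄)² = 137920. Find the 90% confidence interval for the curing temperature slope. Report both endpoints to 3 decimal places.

MSE = SSE/(n − 2) = 230740/41 = 5627.8.
SE(b₁) = √(MSE/Sₓₓ) = √(5627.8/137920) = 0.202002.
df = n − 2 = 41.
t* = t_{0.05, 41} = 1.682878.
Margin = t* × SE = 1.682878 × 0.202002 = 0.33994.
CI: -1.314 ± 0.33994 → (-1.654, -0.974).
With 90% confidence, each one-unit increase in curing temperature is associated with a change of between -1.654 and -0.974 MPa in tensile strength.

(-1.654, -0.974)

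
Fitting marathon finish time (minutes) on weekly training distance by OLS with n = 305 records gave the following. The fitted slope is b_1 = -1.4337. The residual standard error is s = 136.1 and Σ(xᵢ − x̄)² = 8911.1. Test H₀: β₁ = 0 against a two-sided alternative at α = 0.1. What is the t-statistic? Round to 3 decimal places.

t = -0.994

SE(b_1) = s/√Sₓₓ = 136.1/√8911.1 = 1.44176.
t = -1.4337 / 1.44176 = -0.994.
df = n − 2 = 303.
Two-sided p ≈ 0.3208, which is ≥ 0.1, so fail to reject H₀.
The data do not give significant evidence of an association between weekly training distance and marathon finish time.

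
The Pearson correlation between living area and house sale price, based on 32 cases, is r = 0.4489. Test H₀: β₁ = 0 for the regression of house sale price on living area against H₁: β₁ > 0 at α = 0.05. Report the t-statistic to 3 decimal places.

t = 2.752

t = r·√(n − 2)/√(1 − r²) = 0.4489·√30/√0.798489 = 2.752.
df = n − 2 = 30.
One-sided p ≈ 0.0050, which is < 0.05, so reject H₀.
There is evidence of a linear association between living area and house sale price.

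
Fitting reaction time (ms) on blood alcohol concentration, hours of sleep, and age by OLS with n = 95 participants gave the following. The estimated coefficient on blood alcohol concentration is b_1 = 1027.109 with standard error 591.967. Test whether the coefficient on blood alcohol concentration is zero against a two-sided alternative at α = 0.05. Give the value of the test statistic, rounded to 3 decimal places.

H₀: β₁ = 0 vs H₁: β₁ ≠ 0.
t = (b_1 − β₁⁰)/SE = 1027.109 / 591.967 = 1.735.
df = n − k − 1 = 95 − 3 − 1 = 91.
Two-sided p ≈ 0.0861, which is ≥ 0.05, so fail to reject H₀.
The data do not give significant evidence of an association between blood alcohol concentration and reaction time, after adjusting for the other predictors.

t = 1.735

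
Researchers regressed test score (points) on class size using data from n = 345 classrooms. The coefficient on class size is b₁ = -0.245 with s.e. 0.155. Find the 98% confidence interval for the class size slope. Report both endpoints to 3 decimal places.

(-0.607, 0.117)

df = n − 2 = 345 − 2 = 343.
t* = t_{0.01, 343} = 2.337269.
Margin = t* × SE = 2.337269 × 0.155 = 0.36228.
CI: -0.245 ± 0.36228 → (-0.607, 0.117).
With 98% confidence, each one-unit increase in class size is associated with a change of between -0.607 and 0.117 points in test score.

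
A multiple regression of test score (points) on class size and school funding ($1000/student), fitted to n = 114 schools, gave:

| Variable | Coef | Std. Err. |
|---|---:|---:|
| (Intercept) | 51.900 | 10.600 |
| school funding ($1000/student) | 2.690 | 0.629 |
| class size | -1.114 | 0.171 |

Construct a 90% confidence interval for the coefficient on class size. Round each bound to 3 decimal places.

(-1.398, -0.830)

Read off: b = -1.114, SE = 0.171 for class size.
df = n − k − 1 = 114 − 2 − 1 = 111.
t* = t_{0.05, 111} = 1.658697.
Margin = t* × SE = 1.658697 × 0.171 = 0.28364.
CI: -1.114 ± 0.28364 → (-1.398, -0.830).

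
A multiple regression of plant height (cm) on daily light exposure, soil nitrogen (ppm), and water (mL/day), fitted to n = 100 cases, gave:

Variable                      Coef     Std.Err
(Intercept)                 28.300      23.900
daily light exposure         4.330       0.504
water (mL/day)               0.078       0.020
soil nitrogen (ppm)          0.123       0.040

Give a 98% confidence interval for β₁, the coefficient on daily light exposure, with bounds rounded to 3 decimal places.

(3.138, 5.522)

Read off: b = 4.330, SE = 0.504 for daily light exposure.
df = n − k − 1 = 100 − 3 − 1 = 96.
t* = t_{0.01, 96} = 2.365821.
Margin = t* × SE = 2.365821 × 0.504 = 1.19237.
CI: 4.330 ± 1.19237 → (3.138, 5.522).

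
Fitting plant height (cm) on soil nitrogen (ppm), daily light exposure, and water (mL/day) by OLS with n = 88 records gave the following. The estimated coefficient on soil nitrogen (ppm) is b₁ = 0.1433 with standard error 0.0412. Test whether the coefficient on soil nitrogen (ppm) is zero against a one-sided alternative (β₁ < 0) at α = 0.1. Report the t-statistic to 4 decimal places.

H₀: β₁ = 0 vs H₁: β₁ < 0.
t = (b₁ − β₁⁰)/SE = 0.1433 / 0.0412 = 3.4782.
df = n − k − 1 = 88 − 3 − 1 = 84.
One-sided p ≈ 0.9996, which is ≥ 0.1, so fail to reject H₀.
The data do not give significant evidence that the true slope on soil nitrogen (ppm) is negative, holding the other predictors fixed.

t = 3.4782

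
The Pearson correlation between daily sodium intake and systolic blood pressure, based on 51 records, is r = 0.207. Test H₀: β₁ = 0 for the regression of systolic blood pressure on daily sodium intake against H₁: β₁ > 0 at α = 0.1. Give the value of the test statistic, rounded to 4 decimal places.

t = 1.4811

t = r·√(n − 2)/√(1 − r²) = 0.207·√49/√0.957151 = 1.4811.
df = n − 2 = 49.
One-sided p ≈ 0.0725, which is < 0.1, so reject H₀.
There is evidence of a linear association between daily sodium intake and systolic blood pressure.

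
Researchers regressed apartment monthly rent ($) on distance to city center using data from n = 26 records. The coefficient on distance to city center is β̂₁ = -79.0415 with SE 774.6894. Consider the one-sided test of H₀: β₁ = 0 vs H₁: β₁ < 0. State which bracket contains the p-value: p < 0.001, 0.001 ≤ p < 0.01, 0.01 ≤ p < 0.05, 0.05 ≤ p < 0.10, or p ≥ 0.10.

p ≥ 0.10

t = -79.0415 / 774.6894 = -0.102.
df = n − 2 = 26 − 2 = 24.
One-sided p = P(T_{24} < t) ≈ 0.4598.
So p ≥ 0.10.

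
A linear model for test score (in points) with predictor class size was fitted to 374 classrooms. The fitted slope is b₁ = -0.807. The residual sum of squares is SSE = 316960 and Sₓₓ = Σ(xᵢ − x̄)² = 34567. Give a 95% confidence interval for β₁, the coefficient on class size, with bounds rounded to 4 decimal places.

(-1.1157, -0.4983)

MSE = SSE/(n − 2) = 316960/372 = 852.043.
SE(b₁) = √(MSE/Sₓₓ) = √(852.043/34567) = 0.157.
df = n − 2 = 372.
t* = t_{0.025, 372} = 1.966362.
Margin = t* × SE = 1.966362 × 0.157 = 0.308719.
CI: -0.807 ± 0.308719 → (-1.1157, -0.4983).
With 95% confidence, each one-unit increase in class size is associated with a change of between -1.1157 and -0.4983 points in test score.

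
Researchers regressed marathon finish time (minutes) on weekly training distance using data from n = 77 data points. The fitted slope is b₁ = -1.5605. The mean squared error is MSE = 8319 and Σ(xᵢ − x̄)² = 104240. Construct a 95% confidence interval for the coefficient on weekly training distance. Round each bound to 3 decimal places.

(-2.123, -0.998)

SE(b₁) = √(MSE/Sₓₓ) = √(8319/104240) = 0.2825.
df = n − 2 = 75.
t* = t_{0.025, 75} = 1.992102.
Margin = t* × SE = 1.992102 × 0.2825 = 0.56277.
CI: -1.5605 ± 0.56277 → (-2.123, -0.998).
With 95% confidence, each one-unit increase in weekly training distance is associated with a change of between -2.123 and -0.998 minutes in marathon finish time.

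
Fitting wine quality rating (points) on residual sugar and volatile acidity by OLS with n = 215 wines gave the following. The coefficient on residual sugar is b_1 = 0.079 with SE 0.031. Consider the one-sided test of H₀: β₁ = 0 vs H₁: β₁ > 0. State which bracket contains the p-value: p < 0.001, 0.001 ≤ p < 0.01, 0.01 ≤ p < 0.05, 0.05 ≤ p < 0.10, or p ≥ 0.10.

t = 0.079 / 0.031 = 2.548.
df = n − k − 1 = 215 − 2 − 1 = 212.
One-sided p = P(T_{212} > t) ≈ 0.0058.
So 0.001 ≤ p < 0.01.

0.001 ≤ p < 0.01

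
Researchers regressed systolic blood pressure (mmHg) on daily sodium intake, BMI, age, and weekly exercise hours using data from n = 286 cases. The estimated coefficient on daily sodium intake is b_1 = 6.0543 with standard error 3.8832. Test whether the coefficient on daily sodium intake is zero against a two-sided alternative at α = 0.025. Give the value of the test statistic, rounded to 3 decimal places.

t = 1.559

H₀: β₁ = 0 vs H₁: β₁ ≠ 0.
t = (b_1 − β₁⁰)/SE = 6.0543 / 3.8832 = 1.559.
df = n − k − 1 = 286 − 4 − 1 = 281.
Two-sided p ≈ 0.1201, which is ≥ 0.025, so fail to reject H₀.
The data do not give significant evidence of an association between daily sodium intake and systolic blood pressure, after adjusting for the other predictors.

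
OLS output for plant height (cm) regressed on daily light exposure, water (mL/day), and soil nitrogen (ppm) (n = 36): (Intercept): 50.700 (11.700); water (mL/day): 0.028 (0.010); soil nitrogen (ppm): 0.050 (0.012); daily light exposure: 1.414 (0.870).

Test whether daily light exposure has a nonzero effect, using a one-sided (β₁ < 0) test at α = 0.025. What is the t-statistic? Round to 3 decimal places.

Read off: b = 1.414, SE = 0.870 for daily light exposure.
H₀: β₁ = 0 vs H₁: β₁ < 0.
t = 1.414 / 0.870 = 1.625.
df = n − k − 1 = 36 − 3 − 1 = 32.
One-sided p ≈ 0.9430, which is ≥ 0.025, so fail to reject H₀.
The data do not give significant evidence that the true slope on daily light exposure is negative, holding the other predictors fixed.

t = 1.625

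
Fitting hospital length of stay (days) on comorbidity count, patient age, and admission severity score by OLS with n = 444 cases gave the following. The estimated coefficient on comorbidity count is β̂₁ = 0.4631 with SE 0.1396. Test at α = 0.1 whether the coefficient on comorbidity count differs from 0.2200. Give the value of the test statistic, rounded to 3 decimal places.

t = 1.741

H₀: β₁ = 0.2200 vs H₁: β₁ ≠ 0.2200.
t = (β̂₁ − β₁⁰)/SE = (0.4631 − 0.2200) / 0.1396 = 1.741.
df = n − k − 1 = 444 − 3 − 1 = 440.
Two-sided p ≈ 0.0823, which is < 0.1, so reject H₀.
There is evidence that the true slope on comorbidity count differs from 0.2200 days per unit, holding the other predictors fixed.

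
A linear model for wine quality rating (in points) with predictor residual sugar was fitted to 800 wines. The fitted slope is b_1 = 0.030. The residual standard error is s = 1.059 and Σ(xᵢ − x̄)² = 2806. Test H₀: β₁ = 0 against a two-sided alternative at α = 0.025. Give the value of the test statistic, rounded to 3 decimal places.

t = 1.501

SE(b_1) = s/√Sₓₓ = 1.059/√2806 = 0.0199918.
t = 0.030 / 0.0199918 = 1.501.
df = n − 2 = 798.
Two-sided p ≈ 0.1339, which is ≥ 0.025, so fail to reject H₀.
The data do not give significant evidence of an association between residual sugar and wine quality rating.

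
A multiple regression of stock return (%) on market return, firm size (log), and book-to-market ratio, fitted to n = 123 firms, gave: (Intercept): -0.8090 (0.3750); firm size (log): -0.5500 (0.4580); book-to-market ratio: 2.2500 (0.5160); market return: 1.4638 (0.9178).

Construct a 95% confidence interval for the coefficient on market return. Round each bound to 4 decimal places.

Read off: b = 1.4638, SE = 0.9178 for market return.
df = n − k − 1 = 123 − 3 − 1 = 119.
t* = t_{0.025, 119} = 1.9801.
Margin = t* × SE = 1.9801 × 0.9178 = 1.817336.
CI: 1.4638 ± 1.817336 → (-0.3535, 3.2811).

(-0.3535, 3.2811)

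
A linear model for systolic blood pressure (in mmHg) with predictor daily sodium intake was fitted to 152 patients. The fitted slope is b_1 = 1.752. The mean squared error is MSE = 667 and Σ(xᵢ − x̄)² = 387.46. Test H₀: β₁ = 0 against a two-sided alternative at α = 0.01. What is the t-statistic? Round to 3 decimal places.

t = 1.335

SE(b_1) = √(MSE/Sₓₓ) = √(667/387.46) = 1.31205.
t = 1.752 / 1.31205 = 1.335.
df = n − 2 = 150.
Two-sided p ≈ 0.1838, which is ≥ 0.01, so fail to reject H₀.
The data do not give significant evidence of an association between daily sodium intake and systolic blood pressure.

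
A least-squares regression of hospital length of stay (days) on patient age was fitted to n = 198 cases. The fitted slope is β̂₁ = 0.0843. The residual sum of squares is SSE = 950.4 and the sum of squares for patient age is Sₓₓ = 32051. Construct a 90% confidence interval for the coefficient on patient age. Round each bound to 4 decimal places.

(0.0640, 0.1046)

MSE = SSE/(n − 2) = 950.4/196 = 4.84898.
SE(β̂₁) = √(MSE/Sₓₓ) = √(4.84898/32051) = 0.0123.
df = n − 2 = 196.
t* = t_{0.05, 196} = 1.652665.
Margin = t* × SE = 1.652665 × 0.0123 = 0.020328.
CI: 0.0843 ± 0.020328 → (0.0640, 0.1046).
With 90% confidence, each one-unit increase in patient age is associated with a change of between 0.0640 and 0.1046 days in hospital length of stay.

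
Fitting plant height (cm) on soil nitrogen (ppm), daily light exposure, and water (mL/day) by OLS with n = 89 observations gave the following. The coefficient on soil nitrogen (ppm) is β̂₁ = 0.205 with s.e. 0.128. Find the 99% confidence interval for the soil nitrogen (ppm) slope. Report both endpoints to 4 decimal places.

df = n − k − 1 = 89 − 3 − 1 = 85.
t* = t_{0.005, 85} = 2.634914.
Margin = t* × SE = 2.634914 × 0.128 = 0.337269.
CI: 0.205 ± 0.337269 → (-0.1323, 0.5423).
With 99% confidence, each one-unit increase in soil nitrogen (ppm) is associated with a change of between -0.1323 and 0.5423 cm in plant height, holding the other predictors fixed.

(-0.1323, 0.5423)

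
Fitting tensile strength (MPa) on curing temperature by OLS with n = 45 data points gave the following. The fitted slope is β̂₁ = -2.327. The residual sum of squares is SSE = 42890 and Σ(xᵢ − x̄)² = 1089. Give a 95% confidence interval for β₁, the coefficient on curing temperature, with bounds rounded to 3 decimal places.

MSE = SSE/(n − 2) = 42890/43 = 997.442.
SE(β̂₁) = √(MSE/Sₓₓ) = √(997.442/1089) = 0.957039.
df = n − 2 = 43.
t* = t_{0.025, 43} = 2.016692.
Margin = t* × SE = 2.016692 × 0.957039 = 1.93005.
CI: -2.327 ± 1.93005 → (-4.257, -0.397).
With 95% confidence, each one-unit increase in curing temperature is associated with a change of between -4.257 and -0.397 MPa in tensile strength.

(-4.257, -0.397)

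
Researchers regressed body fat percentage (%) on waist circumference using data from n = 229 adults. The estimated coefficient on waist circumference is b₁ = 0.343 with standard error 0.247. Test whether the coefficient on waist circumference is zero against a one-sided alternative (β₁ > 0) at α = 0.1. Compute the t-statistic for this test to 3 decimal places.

H₀: β₁ = 0 vs H₁: β₁ > 0.
t = (b₁ − β₁⁰)/SE = 0.343 / 0.247 = 1.389.
df = n − 2 = 229 − 2 = 227.
One-sided p ≈ 0.0831, which is < 0.1, so reject H₀.
There is evidence that the true slope on waist circumference is positive.

t = 1.389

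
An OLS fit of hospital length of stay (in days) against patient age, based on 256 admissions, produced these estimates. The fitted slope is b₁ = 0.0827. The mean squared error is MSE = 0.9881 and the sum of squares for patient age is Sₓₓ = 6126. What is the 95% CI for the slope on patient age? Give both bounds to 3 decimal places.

(0.058, 0.108)

SE(b₁) = √(MSE/Sₓₓ) = √(0.9881/6126) = 0.0127002.
df = n − 2 = 254.
t* = t_{0.025, 254} = 1.969348.
Margin = t* × SE = 1.969348 × 0.0127002 = 0.02501.
CI: 0.0827 ± 0.02501 → (0.058, 0.108).
With 95% confidence, each one-unit increase in patient age is associated with a change of between 0.058 and 0.108 days in hospital length of stay.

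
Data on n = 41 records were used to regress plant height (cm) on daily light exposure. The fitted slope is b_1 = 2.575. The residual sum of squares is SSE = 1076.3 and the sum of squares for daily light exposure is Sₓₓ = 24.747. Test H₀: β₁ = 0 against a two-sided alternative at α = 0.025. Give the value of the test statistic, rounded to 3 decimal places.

t = 2.438

MSE = SSE/(n − 2) = 1076.3/39 = 27.5974.
SE(b_1) = √(MSE/Sₓₓ) = √(27.5974/24.747) = 1.05602.
t = 2.575 / 1.05602 = 2.438.
df = n − 2 = 39.
Two-sided p ≈ 0.0194, which is < 0.025, so reject H₀.
There is evidence that daily light exposure is associated with plant height.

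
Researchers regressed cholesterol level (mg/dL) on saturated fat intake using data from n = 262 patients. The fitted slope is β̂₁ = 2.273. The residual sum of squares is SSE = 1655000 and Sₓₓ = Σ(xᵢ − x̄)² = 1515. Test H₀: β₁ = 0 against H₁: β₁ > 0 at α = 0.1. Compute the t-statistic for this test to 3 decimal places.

t = 1.109

MSE = SSE/(n − 2) = 1655000/260 = 6365.38.
SE(β̂₁) = √(MSE/Sₓₓ) = √(6365.38/1515) = 2.04977.
t = 2.273 / 2.04977 = 1.109.
df = n − 2 = 260.
One-sided p ≈ 0.1342, which is ≥ 0.1, so fail to reject H₀.
The data do not give significant evidence that the true slope on saturated fat intake is positive.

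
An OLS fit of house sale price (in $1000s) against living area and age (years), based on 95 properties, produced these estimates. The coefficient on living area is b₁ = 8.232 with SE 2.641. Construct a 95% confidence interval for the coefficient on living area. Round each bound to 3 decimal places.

df = n − k − 1 = 95 − 2 − 1 = 92.
t* = t_{0.025, 92} = 1.986086.
Margin = t* × SE = 1.986086 × 2.641 = 5.24525.
CI: 8.232 ± 5.24525 → (2.987, 13.477).
With 95% confidence, each one-unit increase in living area is associated with a change of between 2.987 and 13.477 $1000s in house sale price, holding the other predictors fixed.

(2.987, 13.477)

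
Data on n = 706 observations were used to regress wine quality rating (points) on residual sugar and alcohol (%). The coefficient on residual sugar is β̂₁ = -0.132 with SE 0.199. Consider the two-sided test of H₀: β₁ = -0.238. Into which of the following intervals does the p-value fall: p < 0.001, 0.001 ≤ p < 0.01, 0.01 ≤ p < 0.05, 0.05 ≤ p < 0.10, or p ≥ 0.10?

t = (-0.132 − (-0.238)) / 0.199 = 0.533.
df = n − k − 1 = 706 − 2 − 1 = 703.
Two-sided p = 2·P(T_{703} > |t|) ≈ 0.5944.
So p ≥ 0.10.

p ≥ 0.10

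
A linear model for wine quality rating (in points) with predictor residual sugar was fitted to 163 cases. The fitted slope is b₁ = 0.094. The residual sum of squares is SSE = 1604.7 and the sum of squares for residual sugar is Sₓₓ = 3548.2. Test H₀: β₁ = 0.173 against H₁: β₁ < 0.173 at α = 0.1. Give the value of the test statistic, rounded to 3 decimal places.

t = -1.491

MSE = SSE/(n − 2) = 1604.7/161 = 9.96708.
SE(b₁) = √(MSE/Sₓₓ) = √(9.96708/3548.2) = 0.0530005.
t = (0.094 − 0.173) / 0.0530005 = -1.491.
df = n − 2 = 161.
One-sided p ≈ 0.0690, which is < 0.1, so reject H₀.
There is evidence that the true slope on residual sugar is below 0.173 points per unit.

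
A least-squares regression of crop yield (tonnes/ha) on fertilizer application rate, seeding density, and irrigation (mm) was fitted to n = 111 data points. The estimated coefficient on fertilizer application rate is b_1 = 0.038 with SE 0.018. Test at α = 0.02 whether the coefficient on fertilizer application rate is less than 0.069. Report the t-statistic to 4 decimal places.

H₀: β₁ = 0.069 vs H₁: β₁ < 0.069.
t = (b_1 − β₁⁰)/SE = (0.038 − 0.069) / 0.018 = -1.7222.
df = n − k − 1 = 111 − 3 − 1 = 107.
One-sided p ≈ 0.0440, which is ≥ 0.02, so fail to reject H₀.
The data do not give significant evidence that the true slope on fertilizer application rate is below 0.069 tonnes/ha per unit, holding the other predictors fixed.

t = -1.7222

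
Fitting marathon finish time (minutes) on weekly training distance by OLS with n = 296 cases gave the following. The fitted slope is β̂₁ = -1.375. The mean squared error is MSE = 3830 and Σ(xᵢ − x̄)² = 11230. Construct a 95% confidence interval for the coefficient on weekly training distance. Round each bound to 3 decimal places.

SE(β̂₁) = √(MSE/Sₓₓ) = √(3830/11230) = 0.583996.
df = n − 2 = 294.
t* = t_{0.025, 294} = 1.968066.
Margin = t* × SE = 1.968066 × 0.583996 = 1.14934.
CI: -1.375 ± 1.14934 → (-2.524, -0.226).
With 95% confidence, each one-unit increase in weekly training distance is associated with a change of between -2.524 and -0.226 minutes in marathon finish time.

(-2.524, -0.226)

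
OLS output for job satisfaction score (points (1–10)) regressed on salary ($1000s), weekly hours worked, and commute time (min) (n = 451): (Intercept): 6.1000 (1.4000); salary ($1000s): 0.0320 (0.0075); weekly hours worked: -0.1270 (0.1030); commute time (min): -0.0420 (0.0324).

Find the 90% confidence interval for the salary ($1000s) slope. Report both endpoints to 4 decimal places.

Read off: b = 0.0320, SE = 0.0075 for salary ($1000s).
df = n − k − 1 = 451 − 3 − 1 = 447.
t* = t_{0.05, 447} = 1.64827.
Margin = t* × SE = 1.64827 × 0.0075 = 0.012362.
CI: 0.0320 ± 0.012362 → (0.0196, 0.0444).

(0.0196, 0.0444)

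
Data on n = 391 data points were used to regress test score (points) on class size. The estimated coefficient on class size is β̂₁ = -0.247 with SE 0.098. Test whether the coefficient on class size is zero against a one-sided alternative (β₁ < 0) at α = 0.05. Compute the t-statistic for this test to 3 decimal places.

H₀: β₁ = 0 vs H₁: β₁ < 0.
t = (β̂₁ − β₁⁰)/SE = -0.247 / 0.098 = -2.520.
df = n − 2 = 391 − 2 = 389.
One-sided p ≈ 0.0061, which is < 0.05, so reject H₀.
There is evidence that the true slope on class size is negative.

t = -2.520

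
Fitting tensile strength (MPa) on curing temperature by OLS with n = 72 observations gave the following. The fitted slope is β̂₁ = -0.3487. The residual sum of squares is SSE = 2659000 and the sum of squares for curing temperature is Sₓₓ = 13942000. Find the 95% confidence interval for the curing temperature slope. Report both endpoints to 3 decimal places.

MSE = SSE/(n − 2) = 2659000/70 = 37985.7.
SE(β̂₁) = √(MSE/Sₓₓ) = √(37985.7/13942000) = 0.0521972.
df = n − 2 = 70.
t* = t_{0.025, 70} = 1.994437.
Margin = t* × SE = 1.994437 × 0.0521972 = 0.10410.
CI: -0.3487 ± 0.10410 → (-0.453, -0.245).
With 95% confidence, each one-unit increase in curing temperature is associated with a change of between -0.453 and -0.245 MPa in tensile strength.

(-0.453, -0.245)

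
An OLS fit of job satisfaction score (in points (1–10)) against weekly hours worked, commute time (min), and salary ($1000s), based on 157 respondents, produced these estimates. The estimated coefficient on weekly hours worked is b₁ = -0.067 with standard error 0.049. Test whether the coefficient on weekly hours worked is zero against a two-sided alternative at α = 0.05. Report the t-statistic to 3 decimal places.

t = -1.367

H₀: β₁ = 0 vs H₁: β₁ ≠ 0.
t = (b₁ − β₁⁰)/SE = -0.067 / 0.049 = -1.367.
df = n − k − 1 = 157 − 3 − 1 = 153.
Two-sided p ≈ 0.1735, which is ≥ 0.05, so fail to reject H₀.
The data do not give significant evidence of an association between weekly hours worked and job satisfaction score, after adjusting for the other predictors.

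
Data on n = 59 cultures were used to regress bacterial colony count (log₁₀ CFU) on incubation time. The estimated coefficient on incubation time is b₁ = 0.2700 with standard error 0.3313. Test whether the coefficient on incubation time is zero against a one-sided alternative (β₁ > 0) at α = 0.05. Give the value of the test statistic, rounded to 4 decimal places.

t = 0.8150

H₀: β₁ = 0 vs H₁: β₁ > 0.
t = (b₁ − β₁⁰)/SE = 0.2700 / 0.3313 = 0.8150.
df = n − 2 = 59 − 2 = 57.
One-sided p ≈ 0.2092, which is ≥ 0.05, so fail to reject H₀.
The data do not give significant evidence that the true slope on incubation time is positive.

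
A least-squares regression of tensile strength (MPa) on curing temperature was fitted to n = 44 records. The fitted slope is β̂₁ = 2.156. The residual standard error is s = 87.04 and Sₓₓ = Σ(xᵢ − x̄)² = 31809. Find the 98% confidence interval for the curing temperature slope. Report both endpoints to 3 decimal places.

SE(β̂₁) = s/√Sₓₓ = 87.04/√31809 = 0.488027.
df = n − 2 = 42.
t* = t_{0.01, 42} = 2.41847.
Margin = t* × SE = 2.41847 × 0.488027 = 1.18028.
CI: 2.156 ± 1.18028 → (0.976, 3.336).
With 98% confidence, each one-unit increase in curing temperature is associated with a change of between 0.976 and 3.336 MPa in tensile strength.

(0.976, 3.336)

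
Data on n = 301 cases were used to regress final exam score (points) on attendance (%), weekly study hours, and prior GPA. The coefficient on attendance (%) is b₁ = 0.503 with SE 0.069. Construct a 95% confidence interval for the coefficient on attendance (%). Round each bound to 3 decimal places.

df = n − k − 1 = 301 − 3 − 1 = 297.
t* = t_{0.025, 297} = 1.967984.
Margin = t* × SE = 1.967984 × 0.069 = 0.13579.
CI: 0.503 ± 0.13579 → (0.367, 0.639).
With 95% confidence, each one-unit increase in attendance (%) is associated with a change of between 0.367 and 0.639 points in final exam score, holding the other predictors fixed.

(0.367, 0.639)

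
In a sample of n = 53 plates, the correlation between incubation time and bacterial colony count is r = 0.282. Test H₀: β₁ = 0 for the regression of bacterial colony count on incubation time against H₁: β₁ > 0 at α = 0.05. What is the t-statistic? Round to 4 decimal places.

t = r·√(n − 2)/√(1 − r²) = 0.282·√51/√0.920476 = 2.0991.
df = n − 2 = 51.
One-sided p ≈ 0.0204, which is < 0.05, so reject H₀.
There is evidence of a linear association between incubation time and bacterial colony count.

t = 2.0991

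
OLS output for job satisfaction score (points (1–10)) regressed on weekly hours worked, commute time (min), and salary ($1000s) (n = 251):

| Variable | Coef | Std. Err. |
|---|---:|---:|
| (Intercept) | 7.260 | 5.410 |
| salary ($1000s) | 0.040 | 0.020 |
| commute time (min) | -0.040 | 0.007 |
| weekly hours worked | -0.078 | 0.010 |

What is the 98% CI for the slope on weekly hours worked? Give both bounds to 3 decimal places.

Read off: b = -0.078, SE = 0.010 for weekly hours worked.
df = n − k − 1 = 251 − 3 − 1 = 247.
t* = t_{0.01, 247} = 2.34154.
Margin = t* × SE = 2.34154 × 0.010 = 0.02342.
CI: -0.078 ± 0.02342 → (-0.101, -0.055).

(-0.101, -0.055)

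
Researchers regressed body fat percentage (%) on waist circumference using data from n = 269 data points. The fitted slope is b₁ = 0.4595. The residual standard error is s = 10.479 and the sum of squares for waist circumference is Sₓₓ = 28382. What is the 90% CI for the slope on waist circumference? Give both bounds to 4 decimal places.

SE(b₁) = s/√Sₓₓ = 10.479/√28382 = 0.0622011.
df = n − 2 = 267.
t* = t_{0.05, 267} = 1.650581.
Margin = t* × SE = 1.650581 × 0.0622011 = 0.102668.
CI: 0.4595 ± 0.102668 → (0.3568, 0.5622).
With 90% confidence, each one-unit increase in waist circumference is associated with a change of between 0.3568 and 0.5622 % in body fat percentage.

(0.3568, 0.5622)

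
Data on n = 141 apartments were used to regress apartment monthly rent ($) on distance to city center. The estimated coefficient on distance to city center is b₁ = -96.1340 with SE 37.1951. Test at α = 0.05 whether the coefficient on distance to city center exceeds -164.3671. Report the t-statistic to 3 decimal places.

t = 1.834

H₀: β₁ = -164.3671 vs H₁: β₁ > -164.3671.
t = (b₁ − β₁⁰)/SE = (-96.1340 − (-164.3671)) / 37.1951 = 1.834.
df = n − 2 = 141 − 2 = 139.
One-sided p ≈ 0.0344, which is < 0.05, so reject H₀.
There is evidence that the true slope on distance to city center exceeds -164.3671 $ per unit.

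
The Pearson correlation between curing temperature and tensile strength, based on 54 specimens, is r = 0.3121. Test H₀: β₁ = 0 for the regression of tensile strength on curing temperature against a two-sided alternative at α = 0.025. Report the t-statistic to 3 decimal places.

t = 2.369

t = r·√(n − 2)/√(1 − r²) = 0.3121·√52/√0.902594 = 2.369.
df = n − 2 = 52.
Two-sided p ≈ 0.0216, which is < 0.025, so reject H₀.
There is evidence of a linear association between curing temperature and tensile strength.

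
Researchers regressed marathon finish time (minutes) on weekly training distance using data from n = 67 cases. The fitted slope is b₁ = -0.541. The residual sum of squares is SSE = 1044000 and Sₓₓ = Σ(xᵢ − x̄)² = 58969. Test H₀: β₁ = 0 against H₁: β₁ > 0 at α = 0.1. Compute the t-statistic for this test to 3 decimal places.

MSE = SSE/(n − 2) = 1044000/65 = 16061.5.
SE(b₁) = √(MSE/Sₓₓ) = √(16061.5/58969) = 0.521893.
t = -0.541 / 0.521893 = -1.037.
df = n − 2 = 65.
One-sided p ≈ 0.8481, which is ≥ 0.1, so fail to reject H₀.
The data do not give significant evidence that the true slope on weekly training distance is positive.

t = -1.037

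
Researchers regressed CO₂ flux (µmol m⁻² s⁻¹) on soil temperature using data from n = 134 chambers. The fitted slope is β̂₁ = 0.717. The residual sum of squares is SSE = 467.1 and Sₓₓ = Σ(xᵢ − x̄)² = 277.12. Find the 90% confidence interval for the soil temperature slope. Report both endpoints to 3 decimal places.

MSE = SSE/(n − 2) = 467.1/132 = 3.53864.
SE(β̂₁) = √(MSE/Sₓₓ) = √(3.53864/277.12) = 0.113001.
df = n − 2 = 132.
t* = t_{0.05, 132} = 1.656479.
Margin = t* × SE = 1.656479 × 0.113001 = 0.18718.
CI: 0.717 ± 0.18718 → (0.530, 0.904).
With 90% confidence, each one-unit increase in soil temperature is associated with a change of between 0.530 and 0.904 µmol m⁻² s⁻¹ in CO₂ flux.

(0.530, 0.904)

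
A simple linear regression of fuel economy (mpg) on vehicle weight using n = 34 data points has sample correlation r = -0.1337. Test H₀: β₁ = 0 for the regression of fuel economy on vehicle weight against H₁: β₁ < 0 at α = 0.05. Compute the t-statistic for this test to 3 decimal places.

t = -0.763

t = r·√(n − 2)/√(1 − r²) = -0.1337·√32/√0.982124 = -0.763.
df = n − 2 = 32.
One-sided p ≈ 0.2255, which is ≥ 0.05, so fail to reject H₀.
The data do not give significant evidence of a linear association between vehicle weight and fuel economy.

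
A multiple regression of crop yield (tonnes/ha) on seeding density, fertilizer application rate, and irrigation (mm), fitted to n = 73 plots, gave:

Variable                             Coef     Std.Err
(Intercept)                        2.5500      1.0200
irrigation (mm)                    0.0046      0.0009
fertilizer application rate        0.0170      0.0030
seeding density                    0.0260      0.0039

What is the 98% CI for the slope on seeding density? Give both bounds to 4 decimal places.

(0.0167, 0.0353)

Read off: b = 0.0260, SE = 0.0039 for seeding density.
df = n − k − 1 = 73 − 3 − 1 = 69.
t* = t_{0.01, 69} = 2.381615.
Margin = t* × SE = 2.381615 × 0.0039 = 0.009288.
CI: 0.0260 ± 0.009288 → (0.0167, 0.0353).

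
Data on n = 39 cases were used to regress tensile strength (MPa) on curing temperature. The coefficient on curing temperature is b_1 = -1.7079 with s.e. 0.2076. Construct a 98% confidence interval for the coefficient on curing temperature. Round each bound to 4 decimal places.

df = n − 2 = 39 − 2 = 37.
t* = t_{0.01, 37} = 2.431447.
Margin = t* × SE = 2.431447 × 0.2076 = 0.504768.
CI: -1.7079 ± 0.504768 → (-2.2127, -1.2031).
With 98% confidence, each one-unit increase in curing temperature is associated with a change of between -2.2127 and -1.2031 MPa in tensile strength.

(-2.2127, -1.2031)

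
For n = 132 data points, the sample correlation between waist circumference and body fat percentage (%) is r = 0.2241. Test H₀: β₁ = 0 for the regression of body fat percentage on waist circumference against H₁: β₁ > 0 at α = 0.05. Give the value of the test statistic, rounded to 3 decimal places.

t = 2.622

t = r·√(n − 2)/√(1 − r²) = 0.2241·√130/√0.949779 = 2.622.
df = n − 2 = 130.
One-sided p ≈ 0.0049, which is < 0.05, so reject H₀.
There is evidence of a linear association between waist circumference and body fat percentage.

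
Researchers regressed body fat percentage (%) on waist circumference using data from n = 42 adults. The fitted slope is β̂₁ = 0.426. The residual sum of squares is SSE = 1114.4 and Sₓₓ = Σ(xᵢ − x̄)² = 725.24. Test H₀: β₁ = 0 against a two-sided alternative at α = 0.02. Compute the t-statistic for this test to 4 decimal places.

MSE = SSE/(n − 2) = 1114.4/40 = 27.86.
SE(β̂₁) = √(MSE/Sₓₓ) = √(27.86/725.24) = 0.195997.
t = 0.426 / 0.195997 = 2.1735.
df = n − 2 = 40.
Two-sided p ≈ 0.0357, which is ≥ 0.02, so fail to reject H₀.
The data do not give significant evidence of an association between waist circumference and body fat percentage.

t = 2.1735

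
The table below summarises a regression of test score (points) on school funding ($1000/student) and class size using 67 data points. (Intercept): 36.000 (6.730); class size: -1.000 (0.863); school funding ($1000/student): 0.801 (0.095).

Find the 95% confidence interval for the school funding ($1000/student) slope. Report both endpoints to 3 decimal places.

Read off: b = 0.801, SE = 0.095 for school funding ($1000/student).
df = n − k − 1 = 67 − 2 − 1 = 64.
t* = t_{0.025, 64} = 1.99773.
Margin = t* × SE = 1.99773 × 0.095 = 0.18978.
CI: 0.801 ± 0.18978 → (0.611, 0.991).

(0.611, 0.991)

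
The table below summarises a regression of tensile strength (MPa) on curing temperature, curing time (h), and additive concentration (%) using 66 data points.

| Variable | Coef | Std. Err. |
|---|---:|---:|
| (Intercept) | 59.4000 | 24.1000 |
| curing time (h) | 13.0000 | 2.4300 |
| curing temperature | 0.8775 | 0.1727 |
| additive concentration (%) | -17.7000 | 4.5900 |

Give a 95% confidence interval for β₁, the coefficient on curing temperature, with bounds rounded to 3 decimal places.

(0.532, 1.223)

Read off: b = 0.8775, SE = 0.1727 for curing temperature.
df = n − k − 1 = 66 − 3 − 1 = 62.
t* = t_{0.025, 62} = 1.998972.
Margin = t* × SE = 1.998972 × 0.1727 = 0.34522.
CI: 0.8775 ± 0.34522 → (0.532, 1.223).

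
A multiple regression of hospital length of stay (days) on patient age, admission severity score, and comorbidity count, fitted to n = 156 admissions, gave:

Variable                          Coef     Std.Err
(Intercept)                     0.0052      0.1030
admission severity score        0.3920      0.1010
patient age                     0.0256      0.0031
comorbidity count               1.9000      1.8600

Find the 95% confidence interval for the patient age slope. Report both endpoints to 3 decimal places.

Read off: b = 0.0256, SE = 0.0031 for patient age.
df = n − k − 1 = 156 − 3 − 1 = 152.
t* = t_{0.025, 152} = 1.975694.
Margin = t* × SE = 1.975694 × 0.0031 = 0.00612.
CI: 0.0256 ± 0.00612 → (0.019, 0.032).

(0.019, 0.032)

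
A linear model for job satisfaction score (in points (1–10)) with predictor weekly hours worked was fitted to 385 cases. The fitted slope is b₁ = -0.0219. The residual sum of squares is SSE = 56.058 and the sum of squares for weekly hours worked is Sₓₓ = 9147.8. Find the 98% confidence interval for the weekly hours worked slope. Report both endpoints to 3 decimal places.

(-0.031, -0.013)

MSE = SSE/(n − 2) = 56.058/383 = 0.146366.
SE(b₁) = √(MSE/Sₓₓ) = √(0.146366/9147.8) = 0.00400001.
df = n − 2 = 383.
t* = t_{0.01, 383} = 2.336123.
Margin = t* × SE = 2.336123 × 0.00400001 = 0.00934.
CI: -0.0219 ± 0.00934 → (-0.031, -0.013).
With 98% confidence, each one-unit increase in weekly hours worked is associated with a change of between -0.031 and -0.013 points (1–10) in job satisfaction score.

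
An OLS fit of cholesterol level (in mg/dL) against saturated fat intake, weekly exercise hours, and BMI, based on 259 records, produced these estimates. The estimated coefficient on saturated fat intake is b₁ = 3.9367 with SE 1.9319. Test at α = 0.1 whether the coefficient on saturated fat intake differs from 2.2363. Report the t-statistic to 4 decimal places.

t = 0.8802

H₀: β₁ = 2.2363 vs H₁: β₁ ≠ 2.2363.
t = (b₁ − β₁⁰)/SE = (3.9367 − 2.2363) / 1.9319 = 0.8802.
df = n − k − 1 = 259 − 3 − 1 = 255.
Two-sided p ≈ 0.3796, which is ≥ 0.1, so fail to reject H₀.
The data are consistent with a true slope of 2.2363 mg/dL per unit of saturated fat intake, holding the other predictors fixed.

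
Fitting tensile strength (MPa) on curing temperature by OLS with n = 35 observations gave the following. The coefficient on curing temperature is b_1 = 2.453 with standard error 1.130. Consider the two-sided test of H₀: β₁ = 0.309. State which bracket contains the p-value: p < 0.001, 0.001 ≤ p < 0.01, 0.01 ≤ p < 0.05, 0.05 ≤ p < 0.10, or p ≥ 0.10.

t = (2.453 − 0.309) / 1.130 = 1.897.
df = n − 2 = 35 − 2 = 33.
Two-sided p = 2·P(T_{33} > |t|) ≈ 0.0666.
So 0.05 ≤ p < 0.10.

0.05 ≤ p < 0.10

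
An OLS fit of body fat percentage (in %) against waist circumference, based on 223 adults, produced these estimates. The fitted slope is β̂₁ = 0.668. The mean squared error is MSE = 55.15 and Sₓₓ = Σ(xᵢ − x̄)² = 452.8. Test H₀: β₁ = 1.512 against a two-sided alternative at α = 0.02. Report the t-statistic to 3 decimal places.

t = -2.418

SE(β̂₁) = √(MSE/Sₓₓ) = √(55.15/452.8) = 0.348995.
t = (0.668 − 1.512) / 0.348995 = -2.418.
df = n − 2 = 221.
Two-sided p ≈ 0.0164, which is < 0.02, so reject H₀.
There is evidence that the true slope on waist circumference differs from 1.512 % per unit.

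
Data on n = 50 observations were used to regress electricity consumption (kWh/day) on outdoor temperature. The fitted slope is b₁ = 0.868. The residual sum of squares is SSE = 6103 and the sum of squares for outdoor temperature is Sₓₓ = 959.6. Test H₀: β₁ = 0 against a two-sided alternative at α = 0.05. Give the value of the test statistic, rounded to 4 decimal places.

t = 2.3846

MSE = SSE/(n − 2) = 6103/48 = 127.146.
SE(b₁) = √(MSE/Sₓₓ) = √(127.146/959.6) = 0.364004.
t = 0.868 / 0.364004 = 2.3846.
df = n − 2 = 48.
Two-sided p ≈ 0.0211, which is < 0.05, so reject H₀.
There is evidence that outdoor temperature is associated with electricity consumption.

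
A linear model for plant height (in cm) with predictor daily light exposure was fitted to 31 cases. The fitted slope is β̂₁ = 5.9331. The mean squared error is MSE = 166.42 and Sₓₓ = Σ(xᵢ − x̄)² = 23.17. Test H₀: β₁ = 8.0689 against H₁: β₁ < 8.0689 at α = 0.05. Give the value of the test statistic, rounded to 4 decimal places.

t = -0.7969

SE(β̂₁) = √(MSE/Sₓₓ) = √(166.42/23.17) = 2.68003.
t = (5.9331 − 8.0689) / 2.68003 = -0.7969.
df = n − 2 = 29.
One-sided p ≈ 0.2160, which is ≥ 0.05, so fail to reject H₀.
The data do not give significant evidence that the true slope on daily light exposure is below 8.0689 cm per unit.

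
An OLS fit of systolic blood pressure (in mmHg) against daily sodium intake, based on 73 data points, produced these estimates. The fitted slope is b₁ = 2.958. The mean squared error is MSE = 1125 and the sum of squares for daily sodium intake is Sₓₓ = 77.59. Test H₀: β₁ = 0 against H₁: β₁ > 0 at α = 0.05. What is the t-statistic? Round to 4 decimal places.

SE(b₁) = √(MSE/Sₓₓ) = √(1125/77.59) = 3.80779.
t = 2.958 / 3.80779 = 0.7768.
df = n − 2 = 71.
One-sided p ≈ 0.2199, which is ≥ 0.05, so fail to reject H₀.
The data do not give significant evidence that the true slope on daily sodium intake is positive.

t = 0.7768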